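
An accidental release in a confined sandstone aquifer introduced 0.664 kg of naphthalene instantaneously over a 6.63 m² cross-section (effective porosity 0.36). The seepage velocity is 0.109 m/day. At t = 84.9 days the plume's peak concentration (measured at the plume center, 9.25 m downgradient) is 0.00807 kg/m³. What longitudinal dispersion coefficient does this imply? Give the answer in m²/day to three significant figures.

1.11 m²/day

At the plume center C_max = M/(n_e·A·√(4πDt)), so D = M²/(4πt·(n_e·A·C_max)²).
n_e·A·C_max = 0.36 × 6.63 × 0.00807 = 0.01926 kg/m.
D = 0.664²/(4π × 84.9 × 0.01926²) = 1.11 m²/day.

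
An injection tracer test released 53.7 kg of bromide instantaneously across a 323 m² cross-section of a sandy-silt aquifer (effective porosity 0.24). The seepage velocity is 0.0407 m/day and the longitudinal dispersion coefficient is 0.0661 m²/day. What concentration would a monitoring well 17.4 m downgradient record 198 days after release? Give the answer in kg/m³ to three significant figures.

For an instantaneous plane source, C(x,t) = M/(n_e·A·√(4πDt)) · exp(−(x−vt)²/(4Dt)), with n_e·A the pore (flow) area.
Plume center vt = 0.0407 × 198 = 8.0586 m, so the well at 17.4 m is 9.3414 m downgradient of the peak.
√(4πDt) = 12.82 m, giving peak height M/(n_e·A·√(4πDt)) = 53.7/(0.24 × 323 × 12.82) = 0.05403 kg/m³.
(x−vt)²/(4Dt) = (9.3414)²/(4 × 0.0661 × 198) = 1.667; exp(−1.667) = 0.1888.
C = 0.05403 × 0.1888 = 0.0102 kg/m³.

0.0102 kg/m³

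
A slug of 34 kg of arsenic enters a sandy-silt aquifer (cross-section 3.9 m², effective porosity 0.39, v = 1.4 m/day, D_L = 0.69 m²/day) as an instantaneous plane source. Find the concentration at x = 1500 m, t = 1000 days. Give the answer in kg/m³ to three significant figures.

0.00641 kg/m³

For an instantaneous plane source, C(x,t) = M/(n_e·A·√(4πDt)) · exp(−(x−vt)²/(4Dt)), with n_e·A the pore (flow) area.
Plume center vt = 1.4 × 1000 = 1400 m, so the well at 1500 m is 100 m downgradient of the peak.
√(4πDt) = 93.12 m, giving peak height M/(n_e·A·√(4πDt)) = 34/(0.39 × 3.9 × 93.12) = 0.2401 kg/m³.
(x−vt)²/(4Dt) = (100)²/(4 × 0.69 × 1000) = 3.623; exp(−3.623) = 0.02670.
C = 0.2401 × 0.02670 = 0.00641 kg/m³.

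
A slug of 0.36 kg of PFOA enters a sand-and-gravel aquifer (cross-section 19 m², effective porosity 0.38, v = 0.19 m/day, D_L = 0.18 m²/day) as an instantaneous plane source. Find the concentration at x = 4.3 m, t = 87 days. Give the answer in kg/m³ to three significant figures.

0.000326 kg/m³

For an instantaneous plane source, C(x,t) = M/(n_e·A·√(4πDt)) · exp(−(x−vt)²/(4Dt)), with n_e·A the pore (flow) area.
Plume center vt = 0.19 × 87 = 16.53 m, so the well at 4.3 m is 12.23 m upgradient of the peak.
√(4πDt) = 14.03 m, giving peak height M/(n_e·A·√(4πDt)) = 0.36/(0.38 × 19 × 14.03) = 0.003554 kg/m³.
(x−vt)²/(4Dt) = (-12.23)²/(4 × 0.18 × 87) = 2.388; exp(−2.388) = 0.09181.
C = 0.003554 × 0.09181 = 0.000326 kg/m³.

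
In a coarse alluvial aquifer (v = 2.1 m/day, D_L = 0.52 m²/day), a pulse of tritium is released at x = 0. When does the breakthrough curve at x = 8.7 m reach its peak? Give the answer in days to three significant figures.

For the 1D instantaneous-source solution, setting ∂C/∂t = 0 at fixed x gives v²t² + 2Dt − x² = 0, so t = (√(D² + v²x²) − D)/v².
√(D² + v²x²) = √(0.52² + 2.1² × 8.7²) = 18.28; v² = 4.41.
t = (18.28 − 0.52)/4.41 = 4.03 days (vs. the pure-advection estimate x/v = 4.14 d).

4.03 days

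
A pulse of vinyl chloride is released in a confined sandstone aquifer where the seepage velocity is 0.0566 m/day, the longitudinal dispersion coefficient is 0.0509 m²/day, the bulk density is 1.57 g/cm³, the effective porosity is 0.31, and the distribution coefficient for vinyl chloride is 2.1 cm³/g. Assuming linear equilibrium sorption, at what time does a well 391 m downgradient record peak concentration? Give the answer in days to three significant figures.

80200 days

Retardation factor R = 1 + ρ_b·K_d/n = 1 + 1.57 × 2.1/0.31 = 11.64.
Sorption retards both mechanisms: v_R = v/R = 0.004863 m/day, D_R = D/R = 0.004373 m²/day.
Peak time from v_R²t² + 2D_R t − x² = 0: t = (√(D_R² + v_R²x²) − D_R)/v_R².
√(D_R² + v_R²x²) = √(0.004373² + 0.004863² × 391²) = 1.901; v_R² = 2.365e-05.
t = (1.901 − 0.004373)/2.365e-05 = 80200 days.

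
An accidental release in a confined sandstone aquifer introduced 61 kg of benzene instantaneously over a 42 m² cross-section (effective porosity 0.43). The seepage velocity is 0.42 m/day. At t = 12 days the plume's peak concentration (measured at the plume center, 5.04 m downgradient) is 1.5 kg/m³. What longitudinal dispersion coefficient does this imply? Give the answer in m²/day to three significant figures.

At the plume center C_max = M/(n_e·A·√(4πDt)), so D = M²/(4πt·(n_e·A·C_max)²).
n_e·A·C_max = 0.43 × 42 × 1.5 = 27.09 kg/m.
D = 61²/(4π × 12 × 27.09²) = 0.0336 m²/day.

0.0336 m²/day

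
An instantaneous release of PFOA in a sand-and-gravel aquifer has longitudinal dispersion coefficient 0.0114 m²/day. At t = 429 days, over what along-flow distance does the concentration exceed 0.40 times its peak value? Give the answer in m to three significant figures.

The plume is Gaussian with σ = √(2Dt) = √(2 × 0.0114 × 429) = 3.127 m.
C/C_peak = exp(−Δx²/(2σ²)) = 0.40 ⇒ Δx = σ·√(−2 ln 0.40) = 3.127 × 1.354 = 4.234 m.
Width = 2Δx = 8.47 m.

8.47 m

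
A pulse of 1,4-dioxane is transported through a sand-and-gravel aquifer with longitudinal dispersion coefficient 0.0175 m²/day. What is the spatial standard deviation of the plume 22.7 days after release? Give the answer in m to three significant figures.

Dispersive spreading gives a Gaussian with σ² = 2Dt; advection only shifts the center.
σ = √(2 × 0.0175 × 22.7) = 0.891 m.

0.891 m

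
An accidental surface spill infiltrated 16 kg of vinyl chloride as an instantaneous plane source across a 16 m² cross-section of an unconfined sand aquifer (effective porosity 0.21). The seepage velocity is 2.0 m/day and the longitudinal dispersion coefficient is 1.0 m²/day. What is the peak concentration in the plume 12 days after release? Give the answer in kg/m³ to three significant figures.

The peak of an instantaneous 1D plume sits at x = vt; there the Gaussian factor is 1 and C_max = M/(n_e·A·√(4πDt)), where n_e·A is the pore area the mass is dissolved in.
√(4πDt) = √(4π × 1.0 × 12) = 12.28 m, so C_max = 16/(0.21 × 16 × 12.28) = 0.388 kg/m³.

0.388 kg/m³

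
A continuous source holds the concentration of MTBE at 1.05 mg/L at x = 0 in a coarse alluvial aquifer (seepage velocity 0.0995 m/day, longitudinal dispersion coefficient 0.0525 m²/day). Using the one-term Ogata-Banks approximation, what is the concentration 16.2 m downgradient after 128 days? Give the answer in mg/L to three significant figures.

0.181 mg/L

For a continuous step input, C/C₀ ≈ ½·erfc((x−vt)/(2√(Dt))).
vt = 0.0995 × 128 = 12.736 m and 2√(Dt) = 2√(0.0525 × 128) = 5.185 m.
Argument (x−vt)/(2√(Dt)) = (16.2 − 12.736)/5.185 = 0.6681; ½·erfc(0.6681) = 0.1724.
C = 1.05 × 0.1724 = 0.181 mg/L.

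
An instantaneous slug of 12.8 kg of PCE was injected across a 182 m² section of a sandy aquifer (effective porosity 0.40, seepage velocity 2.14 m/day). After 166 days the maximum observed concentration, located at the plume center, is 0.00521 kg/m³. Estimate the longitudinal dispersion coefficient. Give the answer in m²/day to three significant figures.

0.546 m²/day

At the plume center C_max = M/(n_e·A·√(4πDt)), so D = M²/(4πt·(n_e·A·C_max)²).
n_e·A·C_max = 0.40 × 182 × 0.00521 = 0.3793 kg/m.
D = 12.8²/(4π × 166 × 0.3793²) = 0.546 m²/day.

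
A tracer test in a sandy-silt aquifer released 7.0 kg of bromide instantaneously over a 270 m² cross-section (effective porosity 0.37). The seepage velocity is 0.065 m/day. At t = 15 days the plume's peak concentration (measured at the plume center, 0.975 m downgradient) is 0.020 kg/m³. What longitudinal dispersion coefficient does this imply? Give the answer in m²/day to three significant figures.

At the plume center C_max = M/(n_e·A·√(4πDt)), so D = M²/(4πt·(n_e·A·C_max)²).
n_e·A·C_max = 0.37 × 270 × 0.020 = 1.998 kg/m.
D = 7.0²/(4π × 15 × 1.998²) = 0.0651 m²/day.

0.0651 m²/day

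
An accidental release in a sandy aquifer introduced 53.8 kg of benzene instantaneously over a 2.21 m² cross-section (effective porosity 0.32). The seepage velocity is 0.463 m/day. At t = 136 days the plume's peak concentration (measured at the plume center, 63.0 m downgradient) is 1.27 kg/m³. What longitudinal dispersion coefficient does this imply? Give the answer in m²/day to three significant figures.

2.10 m²/day

At the plume center C_max = M/(n_e·A·√(4πDt)), so D = M²/(4πt·(n_e·A·C_max)²).
n_e·A·C_max = 0.32 × 2.21 × 1.27 = 0.8981 kg/m.
D = 53.8²/(4π × 136 × 0.8981²) = 2.10 m²/day.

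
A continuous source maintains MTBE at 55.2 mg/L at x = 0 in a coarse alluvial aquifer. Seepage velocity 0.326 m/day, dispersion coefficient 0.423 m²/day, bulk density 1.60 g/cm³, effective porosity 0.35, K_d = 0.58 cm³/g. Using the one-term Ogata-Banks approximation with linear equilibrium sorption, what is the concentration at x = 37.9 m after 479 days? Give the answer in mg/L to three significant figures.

Retardation factor R = 1 + ρ_b·K_d/n = 1 + 1.60 × 0.58/0.35 = 3.651.
Sorption retards both mechanisms: v_R = v/R = 0.08929 m/day, D_R = D/R = 0.1159 m²/day.
v_R·t = 0.08929 × 479 = 42.76991 m; 2√(D_R t) = 14.90 m; argument = (37.9 − 42.76991)/14.90 = -0.3268.
C = C₀ × ½·erfc(-0.3268) = 55.2 × 0.6780 = 37.4 mg/L.

37.4 mg/L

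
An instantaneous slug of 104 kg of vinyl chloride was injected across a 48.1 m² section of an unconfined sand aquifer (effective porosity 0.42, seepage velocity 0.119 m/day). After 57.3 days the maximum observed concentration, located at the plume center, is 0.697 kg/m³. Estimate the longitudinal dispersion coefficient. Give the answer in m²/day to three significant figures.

At the plume center C_max = M/(n_e·A·√(4πDt)), so D = M²/(4πt·(n_e·A·C_max)²).
n_e·A·C_max = 0.42 × 48.1 × 0.697 = 14.08 kg/m.
D = 104²/(4π × 57.3 × 14.08²) = 0.0758 m²/day.

0.0758 m²/day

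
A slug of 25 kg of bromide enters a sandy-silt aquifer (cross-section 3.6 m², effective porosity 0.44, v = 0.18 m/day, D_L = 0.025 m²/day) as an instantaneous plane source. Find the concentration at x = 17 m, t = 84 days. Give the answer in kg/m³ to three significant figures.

2.02 kg/m³

For an instantaneous plane source, C(x,t) = M/(n_e·A·√(4πDt)) · exp(−(x−vt)²/(4Dt)), with n_e·A the pore (flow) area.
Plume center vt = 0.18 × 84 = 15.12 m, so the well at 17 m is 1.88 m downgradient of the peak.
√(4πDt) = 5.137 m, giving peak height M/(n_e·A·√(4πDt)) = 25/(0.44 × 3.6 × 5.137) = 3.072 kg/m³.
(x−vt)²/(4Dt) = (1.88)²/(4 × 0.025 × 84) = 0.4208; exp(−0.4208) = 0.6565.
C = 3.072 × 0.6565 = 2.02 kg/m³.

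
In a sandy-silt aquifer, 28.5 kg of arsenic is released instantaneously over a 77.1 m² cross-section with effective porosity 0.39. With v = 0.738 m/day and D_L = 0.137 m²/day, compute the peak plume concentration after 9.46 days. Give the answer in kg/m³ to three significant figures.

0.235 kg/m³

The peak of an instantaneous 1D plume sits at x = vt; there the Gaussian factor is 1 and C_max = M/(n_e·A·√(4πDt)), where n_e·A is the pore area the mass is dissolved in.
√(4πDt) = √(4π × 0.137 × 9.46) = 4.036 m, so C_max = 28.5/(0.39 × 77.1 × 4.036) = 0.235 kg/m³.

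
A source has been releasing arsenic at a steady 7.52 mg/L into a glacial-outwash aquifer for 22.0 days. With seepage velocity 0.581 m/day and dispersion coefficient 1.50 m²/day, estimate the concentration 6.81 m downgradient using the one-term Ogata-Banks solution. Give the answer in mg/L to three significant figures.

For a continuous step input, C/C₀ ≈ ½·erfc((x−vt)/(2√(Dt))).
vt = 0.581 × 22.0 = 12.782 m and 2√(Dt) = 2√(1.50 × 22.0) = 11.49 m.
Argument (x−vt)/(2√(Dt)) = (6.81 − 12.782)/11.49 = -0.5198; ½·erfc(-0.5198) = 0.7689.
C = 7.52 × 0.7689 = 5.78 mg/L.

5.78 mg/L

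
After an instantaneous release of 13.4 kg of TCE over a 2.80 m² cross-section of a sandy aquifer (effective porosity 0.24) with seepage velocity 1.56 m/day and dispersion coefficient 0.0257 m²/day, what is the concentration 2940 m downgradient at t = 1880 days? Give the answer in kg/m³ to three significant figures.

0.619 kg/m³

For an instantaneous plane source, C(x,t) = M/(n_e·A·√(4πDt)) · exp(−(x−vt)²/(4Dt)), with n_e·A the pore (flow) area.
Plume center vt = 1.56 × 1880 = 2932.8 m, so the well at 2940 m is 7.2 m downgradient of the peak.
√(4πDt) = 24.64 m, giving peak height M/(n_e·A·√(4πDt)) = 13.4/(0.24 × 2.80 × 24.64) = 0.8093 kg/m³.
(x−vt)²/(4Dt) = (7.2)²/(4 × 0.0257 × 1880) = 0.2682; exp(−0.2682) = 0.7648.
C = 0.8093 × 0.7648 = 0.619 kg/m³.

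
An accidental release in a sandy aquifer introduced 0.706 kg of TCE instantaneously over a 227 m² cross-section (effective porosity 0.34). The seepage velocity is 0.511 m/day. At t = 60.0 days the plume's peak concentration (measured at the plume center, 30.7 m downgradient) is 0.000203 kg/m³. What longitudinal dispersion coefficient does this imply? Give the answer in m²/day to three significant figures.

2.69 m²/day

At the plume center C_max = M/(n_e·A·√(4πDt)), so D = M²/(4πt·(n_e·A·C_max)²).
n_e·A·C_max = 0.34 × 227 × 0.000203 = 0.01567 kg/m.
D = 0.706²/(4π × 60.0 × 0.01567²) = 2.69 m²/day.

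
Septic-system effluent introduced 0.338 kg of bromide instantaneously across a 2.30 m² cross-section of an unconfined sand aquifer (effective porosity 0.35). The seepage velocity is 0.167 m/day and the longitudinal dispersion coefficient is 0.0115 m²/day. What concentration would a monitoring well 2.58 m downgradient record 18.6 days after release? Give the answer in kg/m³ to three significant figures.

For an instantaneous plane source, C(x,t) = M/(n_e·A·√(4πDt)) · exp(−(x−vt)²/(4Dt)), with n_e·A the pore (flow) area.
Plume center vt = 0.167 × 18.6 = 3.1062 m, so the well at 2.58 m is 0.5262 m upgradient of the peak.
√(4πDt) = 1.639 m, giving peak height M/(n_e·A·√(4πDt)) = 0.338/(0.35 × 2.30 × 1.639) = 0.2562 kg/m³.
(x−vt)²/(4Dt) = (-0.5262)²/(4 × 0.0115 × 18.6) = 0.3236; exp(−0.3236) = 0.7235.
C = 0.2562 × 0.7235 = 0.185 kg/m³.

0.185 kg/m³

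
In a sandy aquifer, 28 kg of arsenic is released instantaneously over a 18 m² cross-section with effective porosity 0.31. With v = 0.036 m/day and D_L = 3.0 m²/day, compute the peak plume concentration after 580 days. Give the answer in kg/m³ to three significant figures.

0.0339 kg/m³

The peak of an instantaneous 1D plume sits at x = vt; there the Gaussian factor is 1 and C_max = M/(n_e·A·√(4πDt)), where n_e·A is the pore area the mass is dissolved in.
√(4πDt) = √(4π × 3.0 × 580) = 147.9 m, so C_max = 28/(0.31 × 18 × 147.9) = 0.0339 kg/m³.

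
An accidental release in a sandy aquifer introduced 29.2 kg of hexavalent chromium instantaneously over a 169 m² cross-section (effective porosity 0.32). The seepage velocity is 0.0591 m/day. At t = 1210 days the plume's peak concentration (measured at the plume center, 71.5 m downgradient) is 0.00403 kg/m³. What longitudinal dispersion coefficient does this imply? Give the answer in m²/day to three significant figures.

1.18 m²/day

At the plume center C_max = M/(n_e·A·√(4πDt)), so D = M²/(4πt·(n_e·A·C_max)²).
n_e·A·C_max = 0.32 × 169 × 0.00403 = 0.2179 kg/m.
D = 29.2²/(4π × 1210 × 0.2179²) = 1.18 m²/day.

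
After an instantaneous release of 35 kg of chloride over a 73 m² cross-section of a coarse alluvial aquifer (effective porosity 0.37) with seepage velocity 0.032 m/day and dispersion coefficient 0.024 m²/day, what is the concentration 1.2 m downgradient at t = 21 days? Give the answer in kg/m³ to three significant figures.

For an instantaneous plane source, C(x,t) = M/(n_e·A·√(4πDt)) · exp(−(x−vt)²/(4Dt)), with n_e·A the pore (flow) area.
Plume center vt = 0.032 × 21 = 0.672 m, so the well at 1.2 m is 0.528 m downgradient of the peak.
√(4πDt) = 2.517 m, giving peak height M/(n_e·A·√(4πDt)) = 35/(0.37 × 73 × 2.517) = 0.5148 kg/m³.
(x−vt)²/(4Dt) = (0.528)²/(4 × 0.024 × 21) = 0.1383; exp(−0.1383) = 0.8708.
C = 0.5148 × 0.8708 = 0.448 kg/m³.

0.448 kg/m³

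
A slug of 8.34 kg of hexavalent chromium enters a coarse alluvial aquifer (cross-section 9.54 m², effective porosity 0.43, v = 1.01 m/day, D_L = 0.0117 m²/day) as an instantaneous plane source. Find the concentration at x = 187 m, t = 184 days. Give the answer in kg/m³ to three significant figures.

0.334 kg/m³

For an instantaneous plane source, C(x,t) = M/(n_e·A·√(4πDt)) · exp(−(x−vt)²/(4Dt)), with n_e·A the pore (flow) area.
Plume center vt = 1.01 × 184 = 185.84 m, so the well at 187 m is 1.16 m downgradient of the peak.
√(4πDt) = 5.201 m, giving peak height M/(n_e·A·√(4πDt)) = 8.34/(0.43 × 9.54 × 5.201) = 0.3909 kg/m³.
(x−vt)²/(4Dt) = (1.16)²/(4 × 0.0117 × 184) = 0.1563; exp(−0.1563) = 0.8553.
C = 0.3909 × 0.8553 = 0.334 kg/m³.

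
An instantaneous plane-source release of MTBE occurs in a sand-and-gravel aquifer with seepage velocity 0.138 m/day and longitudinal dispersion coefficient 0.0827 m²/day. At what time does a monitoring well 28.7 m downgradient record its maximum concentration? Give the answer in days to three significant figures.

204 days

For the 1D instantaneous-source solution, setting ∂C/∂t = 0 at fixed x gives v²t² + 2Dt − x² = 0, so t = (√(D² + v²x²) − D)/v².
√(D² + v²x²) = √(0.0827² + 0.138² × 28.7²) = 3.961; v² = 0.019044.
t = (3.961 − 0.0827)/0.019044 = 204 days (vs. the pure-advection estimate x/v = 208 d).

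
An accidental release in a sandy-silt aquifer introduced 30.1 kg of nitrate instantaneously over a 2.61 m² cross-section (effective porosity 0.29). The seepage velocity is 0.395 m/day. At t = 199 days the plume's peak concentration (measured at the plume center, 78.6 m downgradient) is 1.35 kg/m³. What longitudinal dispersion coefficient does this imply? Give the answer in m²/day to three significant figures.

0.347 m²/day

At the plume center C_max = M/(n_e·A·√(4πDt)), so D = M²/(4πt·(n_e·A·C_max)²).
n_e·A·C_max = 0.29 × 2.61 × 1.35 = 1.022 kg/m.
D = 30.1²/(4π × 199 × 1.022²) = 0.347 m²/day.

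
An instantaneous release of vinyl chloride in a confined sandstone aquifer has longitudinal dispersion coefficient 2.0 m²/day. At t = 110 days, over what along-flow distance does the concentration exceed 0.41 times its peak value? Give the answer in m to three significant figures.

The plume is Gaussian with σ = √(2Dt) = √(2 × 2.0 × 110) = 20.98 m.
C/C_peak = exp(−Δx²/(2σ²)) = 0.41 ⇒ Δx = σ·√(−2 ln 0.41) = 20.98 × 1.335 = 28.01 m.
Width = 2Δx = 56.0 m.

56.0 m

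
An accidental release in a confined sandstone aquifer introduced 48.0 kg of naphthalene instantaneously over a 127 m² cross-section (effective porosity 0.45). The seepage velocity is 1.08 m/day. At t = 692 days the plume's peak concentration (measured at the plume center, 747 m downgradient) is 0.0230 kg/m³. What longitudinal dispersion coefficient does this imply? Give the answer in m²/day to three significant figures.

0.153 m²/day

At the plume center C_max = M/(n_e·A·√(4πDt)), so D = M²/(4πt·(n_e·A·C_max)²).
n_e·A·C_max = 0.45 × 127 × 0.0230 = 1.314 kg/m.
D = 48.0²/(4π × 692 × 1.314²) = 0.153 m²/day.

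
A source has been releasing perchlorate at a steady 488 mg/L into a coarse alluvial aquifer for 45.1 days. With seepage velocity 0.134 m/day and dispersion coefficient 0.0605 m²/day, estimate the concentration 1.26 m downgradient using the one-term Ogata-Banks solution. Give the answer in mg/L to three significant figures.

For a continuous step input, C/C₀ ≈ ½·erfc((x−vt)/(2√(Dt))).
vt = 0.134 × 45.1 = 6.0434 m and 2√(Dt) = 2√(0.0605 × 45.1) = 3.304 m.
Argument (x−vt)/(2√(Dt)) = (1.26 − 6.0434)/3.304 = -1.448; ½·erfc(-1.448) = 0.9797.
C = 488 × 0.9797 = 478 mg/L.

478 mg/L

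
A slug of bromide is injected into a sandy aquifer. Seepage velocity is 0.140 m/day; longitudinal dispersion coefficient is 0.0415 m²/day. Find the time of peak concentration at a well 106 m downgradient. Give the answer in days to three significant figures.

For the 1D instantaneous-source solution, setting ∂C/∂t = 0 at fixed x gives v²t² + 2Dt − x² = 0, so t = (√(D² + v²x²) − D)/v².
√(D² + v²x²) = √(0.0415² + 0.140² × 106²) = 14.84; v² = 0.0196.
t = (14.84 − 0.0415)/0.0196 = 755 days (vs. the pure-advection estimate x/v = 757 d).

755 days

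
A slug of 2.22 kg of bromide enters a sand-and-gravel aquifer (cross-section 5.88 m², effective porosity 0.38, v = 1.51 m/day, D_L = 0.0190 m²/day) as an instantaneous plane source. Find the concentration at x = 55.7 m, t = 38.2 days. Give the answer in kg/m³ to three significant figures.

0.0850 kg/m³

For an instantaneous plane source, C(x,t) = M/(n_e·A·√(4πDt)) · exp(−(x−vt)²/(4Dt)), with n_e·A the pore (flow) area.
Plume center vt = 1.51 × 38.2 = 57.682 m, so the well at 55.7 m is 1.982 m upgradient of the peak.
√(4πDt) = 3.020 m, giving peak height M/(n_e·A·√(4πDt)) = 2.22/(0.38 × 5.88 × 3.020) = 0.3290 kg/m³.
(x−vt)²/(4Dt) = (-1.982)²/(4 × 0.0190 × 38.2) = 1.353; exp(−1.353) = 0.2585.
C = 0.3290 × 0.2585 = 0.0850 kg/m³.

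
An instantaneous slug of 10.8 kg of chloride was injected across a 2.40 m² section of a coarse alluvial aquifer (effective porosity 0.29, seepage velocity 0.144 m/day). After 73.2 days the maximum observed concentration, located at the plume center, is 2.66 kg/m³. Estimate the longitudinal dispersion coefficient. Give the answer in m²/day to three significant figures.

0.0370 m²/day

At the plume center C_max = M/(n_e·A·√(4πDt)), so D = M²/(4πt·(n_e·A·C_max)²).
n_e·A·C_max = 0.29 × 2.40 × 2.66 = 1.851 kg/m.
D = 10.8²/(4π × 73.2 × 1.851²) = 0.0370 m²/day.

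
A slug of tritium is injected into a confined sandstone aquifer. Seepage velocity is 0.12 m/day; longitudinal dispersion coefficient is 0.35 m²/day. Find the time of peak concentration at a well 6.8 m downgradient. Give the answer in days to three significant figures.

37.4 days

For the 1D instantaneous-source solution, setting ∂C/∂t = 0 at fixed x gives v²t² + 2Dt − x² = 0, so t = (√(D² + v²x²) − D)/v².
√(D² + v²x²) = √(0.35² + 0.12² × 6.8²) = 0.8879; v² = 0.0144.
t = (0.8879 − 0.35)/0.0144 = 37.4 days (vs. the pure-advection estimate x/v = 56.7 d).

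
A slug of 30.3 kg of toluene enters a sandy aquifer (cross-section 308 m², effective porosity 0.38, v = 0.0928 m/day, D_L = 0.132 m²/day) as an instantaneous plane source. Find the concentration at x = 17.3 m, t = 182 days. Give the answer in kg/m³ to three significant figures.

For an instantaneous plane source, C(x,t) = M/(n_e·A·√(4πDt)) · exp(−(x−vt)²/(4Dt)), with n_e·A the pore (flow) area.
Plume center vt = 0.0928 × 182 = 16.8896 m, so the well at 17.3 m is 0.4104 m downgradient of the peak.
√(4πDt) = 17.38 m, giving peak height M/(n_e·A·√(4πDt)) = 30.3/(0.38 × 308 × 17.38) = 0.01490 kg/m³.
(x−vt)²/(4Dt) = (0.4104)²/(4 × 0.132 × 182) = 0.001753; exp(−0.001753) = 0.9982.
C = 0.01490 × 0.9982 = 0.0149 kg/m³.

0.0149 kg/m³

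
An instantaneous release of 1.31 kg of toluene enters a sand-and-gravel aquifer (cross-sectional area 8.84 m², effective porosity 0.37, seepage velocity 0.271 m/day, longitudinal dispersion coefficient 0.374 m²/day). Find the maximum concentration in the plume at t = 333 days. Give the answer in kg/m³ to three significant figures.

The peak of an instantaneous 1D plume sits at x = vt; there the Gaussian factor is 1 and C_max = M/(n_e·A·√(4πDt)), where n_e·A is the pore area the mass is dissolved in.
√(4πDt) = √(4π × 0.374 × 333) = 39.56 m, so C_max = 1.31/(0.37 × 8.84 × 39.56) = 0.0101 kg/m³.

0.0101 kg/m³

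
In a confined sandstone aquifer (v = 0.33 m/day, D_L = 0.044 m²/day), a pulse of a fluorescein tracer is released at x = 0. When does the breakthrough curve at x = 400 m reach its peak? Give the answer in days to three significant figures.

For the 1D instantaneous-source solution, setting ∂C/∂t = 0 at fixed x gives v²t² + 2Dt − x² = 0, so t = (√(D² + v²x²) − D)/v².
√(D² + v²x²) = √(0.044² + 0.33² × 400²) = 132.0; v² = 0.1089.
t = (132.0 − 0.044)/0.1089 = 1210 days (vs. the pure-advection estimate x/v = 1210 d).

1210 days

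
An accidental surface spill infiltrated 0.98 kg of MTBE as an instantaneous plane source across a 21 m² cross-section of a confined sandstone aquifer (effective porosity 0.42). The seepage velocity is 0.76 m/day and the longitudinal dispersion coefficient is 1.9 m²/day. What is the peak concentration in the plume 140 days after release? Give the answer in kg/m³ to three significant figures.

The peak of an instantaneous 1D plume sits at x = vt; there the Gaussian factor is 1 and C_max = M/(n_e·A·√(4πDt)), where n_e·A is the pore area the mass is dissolved in.
√(4πDt) = √(4π × 1.9 × 140) = 57.82 m, so C_max = 0.98/(0.42 × 21 × 57.82) = 0.00192 kg/m³.

0.00192 kg/m³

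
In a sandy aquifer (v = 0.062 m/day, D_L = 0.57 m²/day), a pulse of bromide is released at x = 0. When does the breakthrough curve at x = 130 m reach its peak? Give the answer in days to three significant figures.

For the 1D instantaneous-source solution, setting ∂C/∂t = 0 at fixed x gives v²t² + 2Dt − x² = 0, so t = (√(D² + v²x²) − D)/v².
√(D² + v²x²) = √(0.57² + 0.062² × 130²) = 8.080; v² = 0.003844.
t = (8.080 − 0.57)/0.003844 = 1950 days (vs. the pure-advection estimate x/v = 2100 d).

1950 days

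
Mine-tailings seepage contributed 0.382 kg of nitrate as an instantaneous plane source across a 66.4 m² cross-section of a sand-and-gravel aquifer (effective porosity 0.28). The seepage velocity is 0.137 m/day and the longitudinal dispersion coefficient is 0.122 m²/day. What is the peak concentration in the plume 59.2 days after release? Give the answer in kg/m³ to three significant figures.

The peak of an instantaneous 1D plume sits at x = vt; there the Gaussian factor is 1 and C_max = M/(n_e·A·√(4πDt)), where n_e·A is the pore area the mass is dissolved in.
√(4πDt) = √(4π × 0.122 × 59.2) = 9.527 m, so C_max = 0.382/(0.28 × 66.4 × 9.527) = 0.00216 kg/m³.

0.00216 kg/m³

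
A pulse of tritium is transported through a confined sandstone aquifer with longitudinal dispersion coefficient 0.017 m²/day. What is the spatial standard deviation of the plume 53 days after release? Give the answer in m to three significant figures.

Dispersive spreading gives a Gaussian with σ² = 2Dt; advection only shifts the center.
σ = √(2 × 0.017 × 53) = 1.34 m.

1.34 m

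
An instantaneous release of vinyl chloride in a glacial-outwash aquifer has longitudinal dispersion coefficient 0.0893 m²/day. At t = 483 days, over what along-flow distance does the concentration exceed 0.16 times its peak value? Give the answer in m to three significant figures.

35.6 m

The plume is Gaussian with σ = √(2Dt) = √(2 × 0.0893 × 483) = 9.288 m.
C/C_peak = exp(−Δx²/(2σ²)) = 0.16 ⇒ Δx = σ·√(−2 ln 0.16) = 9.288 × 1.914 = 17.78 m.
Width = 2Δx = 35.6 m.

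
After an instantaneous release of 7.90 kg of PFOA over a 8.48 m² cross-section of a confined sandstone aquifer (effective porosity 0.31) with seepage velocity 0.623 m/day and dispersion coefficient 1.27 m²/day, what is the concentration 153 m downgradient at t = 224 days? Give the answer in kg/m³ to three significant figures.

For an instantaneous plane source, C(x,t) = M/(n_e·A·√(4πDt)) · exp(−(x−vt)²/(4Dt)), with n_e·A the pore (flow) area.
Plume center vt = 0.623 × 224 = 139.552 m, so the well at 153 m is 13.448 m downgradient of the peak.
√(4πDt) = 59.79 m, giving peak height M/(n_e·A·√(4πDt)) = 7.90/(0.31 × 8.48 × 59.79) = 0.05026 kg/m³.
(x−vt)²/(4Dt) = (13.448)²/(4 × 1.27 × 224) = 0.1589; exp(−0.1589) = 0.8531.
C = 0.05026 × 0.8531 = 0.0429 kg/m³.

0.0429 kg/m³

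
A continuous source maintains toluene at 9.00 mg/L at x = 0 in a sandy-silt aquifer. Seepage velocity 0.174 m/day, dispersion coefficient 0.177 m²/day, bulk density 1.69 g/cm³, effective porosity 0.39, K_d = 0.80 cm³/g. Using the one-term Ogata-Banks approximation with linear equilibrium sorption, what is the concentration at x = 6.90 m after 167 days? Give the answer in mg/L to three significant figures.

4.11 mg/L

Retardation factor R = 1 + ρ_b·K_d/n = 1 + 1.69 × 0.80/0.39 = 4.467.
Sorption retards both mechanisms: v_R = v/R = 0.03895 m/day, D_R = D/R = 0.03962 m²/day.
v_R·t = 0.03895 × 167 = 6.50465 m; 2√(D_R t) = 5.145 m; argument = (6.90 − 6.50465)/5.145 = 0.07684.
C = C₀ × ½·erfc(0.07684) = 9.00 × 0.4567 = 4.11 mg/L.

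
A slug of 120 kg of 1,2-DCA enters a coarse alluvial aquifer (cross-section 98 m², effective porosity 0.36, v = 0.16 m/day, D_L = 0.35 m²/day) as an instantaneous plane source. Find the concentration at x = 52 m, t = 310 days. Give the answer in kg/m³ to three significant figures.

0.0909 kg/m³

For an instantaneous plane source, C(x,t) = M/(n_e·A·√(4πDt)) · exp(−(x−vt)²/(4Dt)), with n_e·A the pore (flow) area.
Plume center vt = 0.16 × 310 = 49.6 m, so the well at 52 m is 2.4 m downgradient of the peak.
√(4πDt) = 36.92 m, giving peak height M/(n_e·A·√(4πDt)) = 120/(0.36 × 98 × 36.92) = 0.09213 kg/m³.
(x−vt)²/(4Dt) = (2.4)²/(4 × 0.35 × 310) = 0.01327; exp(−0.01327) = 0.9868.
C = 0.09213 × 0.9868 = 0.0909 kg/m³.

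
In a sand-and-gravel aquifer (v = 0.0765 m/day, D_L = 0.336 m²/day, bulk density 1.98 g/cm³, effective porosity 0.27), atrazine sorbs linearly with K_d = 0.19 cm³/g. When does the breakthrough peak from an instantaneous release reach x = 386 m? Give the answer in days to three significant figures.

Retardation factor R = 1 + ρ_b·K_d/n = 1 + 1.98 × 0.19/0.27 = 2.393.
Sorption retards both mechanisms: v_R = v/R = 0.03197 m/day, D_R = D/R = 0.1404 m²/day.
Peak time from v_R²t² + 2D_R t − x² = 0: t = (√(D_R² + v_R²x²) − D_R)/v_R².
√(D_R² + v_R²x²) = √(0.1404² + 0.03197² × 386²) = 12.34; v_R² = 0.001022.
t = (12.34 − 0.1404)/0.001022 = 11900 days.

11900 days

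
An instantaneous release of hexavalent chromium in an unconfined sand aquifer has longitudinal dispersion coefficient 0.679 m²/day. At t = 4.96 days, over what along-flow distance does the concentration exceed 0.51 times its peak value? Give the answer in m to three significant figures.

6.02 m

The plume is Gaussian with σ = √(2Dt) = √(2 × 0.679 × 4.96) = 2.595 m.
C/C_peak = exp(−Δx²/(2σ²)) = 0.51 ⇒ Δx = σ·√(−2 ln 0.51) = 2.595 × 1.160 = 3.010 m.
Width = 2Δx = 6.02 m.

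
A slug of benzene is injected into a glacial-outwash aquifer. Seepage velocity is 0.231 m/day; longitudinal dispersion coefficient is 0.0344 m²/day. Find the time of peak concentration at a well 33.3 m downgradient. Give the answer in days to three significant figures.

144 days

For the 1D instantaneous-source solution, setting ∂C/∂t = 0 at fixed x gives v²t² + 2Dt − x² = 0, so t = (√(D² + v²x²) − D)/v².
√(D² + v²x²) = √(0.0344² + 0.231² × 33.3²) = 7.692; v² = 0.053361.
t = (7.692 − 0.0344)/0.053361 = 144 days (vs. the pure-advection estimate x/v = 144 d).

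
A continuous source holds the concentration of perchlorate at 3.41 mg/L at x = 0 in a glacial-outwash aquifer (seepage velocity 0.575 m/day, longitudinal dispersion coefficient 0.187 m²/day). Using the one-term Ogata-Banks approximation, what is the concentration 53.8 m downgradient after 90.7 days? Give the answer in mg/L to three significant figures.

1.33 mg/L

For a continuous step input, C/C₀ ≈ ½·erfc((x−vt)/(2√(Dt))).
vt = 0.575 × 90.7 = 52.1525 m and 2√(Dt) = 2√(0.187 × 90.7) = 8.237 m.
Argument (x−vt)/(2√(Dt)) = (53.8 − 52.1525)/8.237 = 0.2000; ½·erfc(0.2000) = 0.3886.
C = 3.41 × 0.3886 = 1.33 mg/L.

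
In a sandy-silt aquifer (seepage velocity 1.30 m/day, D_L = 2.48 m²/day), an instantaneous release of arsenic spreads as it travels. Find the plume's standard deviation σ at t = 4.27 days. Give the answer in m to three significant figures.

4.60 m

Dispersive spreading gives a Gaussian with σ² = 2Dt; advection only shifts the center.
σ = √(2 × 2.48 × 4.27) = 4.60 m.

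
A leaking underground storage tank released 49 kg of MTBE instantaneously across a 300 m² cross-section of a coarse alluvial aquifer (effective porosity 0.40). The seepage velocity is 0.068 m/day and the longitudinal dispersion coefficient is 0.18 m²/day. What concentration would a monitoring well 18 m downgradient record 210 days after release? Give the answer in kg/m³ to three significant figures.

For an instantaneous plane source, C(x,t) = M/(n_e·A·√(4πDt)) · exp(−(x−vt)²/(4Dt)), with n_e·A the pore (flow) area.
Plume center vt = 0.068 × 210 = 14.28 m, so the well at 18 m is 3.72 m downgradient of the peak.
√(4πDt) = 21.79 m, giving peak height M/(n_e·A·√(4πDt)) = 49/(0.40 × 300 × 21.79) = 0.01874 kg/m³.
(x−vt)²/(4Dt) = (3.72)²/(4 × 0.18 × 210) = 0.09152; exp(−0.09152) = 0.9125.
C = 0.01874 × 0.9125 = 0.0171 kg/m³.

0.0171 kg/m³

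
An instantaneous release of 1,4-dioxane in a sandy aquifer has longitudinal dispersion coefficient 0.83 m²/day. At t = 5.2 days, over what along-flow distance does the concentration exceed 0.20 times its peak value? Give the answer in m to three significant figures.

10.5 m

The plume is Gaussian with σ = √(2Dt) = √(2 × 0.83 × 5.2) = 2.938 m.
C/C_peak = exp(−Δx²/(2σ²)) = 0.20 ⇒ Δx = σ·√(−2 ln 0.20) = 2.938 × 1.794 = 5.271 m.
Width = 2Δx = 10.5 m.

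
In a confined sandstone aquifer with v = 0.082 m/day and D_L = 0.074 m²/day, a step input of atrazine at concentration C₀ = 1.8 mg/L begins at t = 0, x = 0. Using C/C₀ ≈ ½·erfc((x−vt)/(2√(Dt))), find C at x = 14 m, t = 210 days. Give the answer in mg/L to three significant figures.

For a continuous step input, C/C₀ ≈ ½·erfc((x−vt)/(2√(Dt))).
vt = 0.082 × 210 = 17.22 m and 2√(Dt) = 2√(0.074 × 210) = 7.884 m.
Argument (x−vt)/(2√(Dt)) = (14 − 17.22)/7.884 = -0.4084; ½·erfc(-0.4084) = 0.7182.
C = 1.8 × 0.7182 = 1.29 mg/L.

1.29 mg/L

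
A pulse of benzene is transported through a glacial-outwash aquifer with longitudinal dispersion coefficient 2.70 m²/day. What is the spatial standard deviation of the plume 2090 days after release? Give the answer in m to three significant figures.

Dispersive spreading gives a Gaussian with σ² = 2Dt; advection only shifts the center.
σ = √(2 × 2.70 × 2090) = 106 m.

106 m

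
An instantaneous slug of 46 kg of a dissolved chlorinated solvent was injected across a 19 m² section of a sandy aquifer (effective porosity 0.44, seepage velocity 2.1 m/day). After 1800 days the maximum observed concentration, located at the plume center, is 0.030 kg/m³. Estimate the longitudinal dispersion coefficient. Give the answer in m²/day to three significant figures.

1.49 m²/day

At the plume center C_max = M/(n_e·A·√(4πDt)), so D = M²/(4πt·(n_e·A·C_max)²).
n_e·A·C_max = 0.44 × 19 × 0.030 = 0.2508 kg/m.
D = 46²/(4π × 1800 × 0.2508²) = 1.49 m²/day.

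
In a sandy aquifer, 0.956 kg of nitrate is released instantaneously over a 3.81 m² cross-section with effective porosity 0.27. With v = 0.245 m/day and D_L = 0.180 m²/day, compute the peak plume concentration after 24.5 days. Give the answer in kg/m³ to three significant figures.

The peak of an instantaneous 1D plume sits at x = vt; there the Gaussian factor is 1 and C_max = M/(n_e·A·√(4πDt)), where n_e·A is the pore area the mass is dissolved in.
√(4πDt) = √(4π × 0.180 × 24.5) = 7.444 m, so C_max = 0.956/(0.27 × 3.81 × 7.444) = 0.125 kg/m³.

0.125 kg/m³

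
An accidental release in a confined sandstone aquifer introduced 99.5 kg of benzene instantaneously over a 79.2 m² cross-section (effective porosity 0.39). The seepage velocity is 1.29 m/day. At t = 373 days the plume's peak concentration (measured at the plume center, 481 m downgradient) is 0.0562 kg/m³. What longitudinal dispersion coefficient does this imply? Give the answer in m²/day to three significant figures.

0.701 m²/day

At the plume center C_max = M/(n_e·A·√(4πDt)), so D = M²/(4πt·(n_e·A·C_max)²).
n_e·A·C_max = 0.39 × 79.2 × 0.0562 = 1.736 kg/m.
D = 99.5²/(4π × 373 × 1.736²) = 0.701 m²/day.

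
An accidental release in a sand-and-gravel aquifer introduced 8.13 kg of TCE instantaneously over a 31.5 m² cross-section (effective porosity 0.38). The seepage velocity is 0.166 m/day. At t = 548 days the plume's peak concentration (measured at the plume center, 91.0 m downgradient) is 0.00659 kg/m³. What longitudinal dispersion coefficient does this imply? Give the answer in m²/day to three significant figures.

At the plume center C_max = M/(n_e·A·√(4πDt)), so D = M²/(4πt·(n_e·A·C_max)²).
n_e·A·C_max = 0.38 × 31.5 × 0.00659 = 0.07888 kg/m.
D = 8.13²/(4π × 548 × 0.07888²) = 1.54 m²/day.

1.54 m²/day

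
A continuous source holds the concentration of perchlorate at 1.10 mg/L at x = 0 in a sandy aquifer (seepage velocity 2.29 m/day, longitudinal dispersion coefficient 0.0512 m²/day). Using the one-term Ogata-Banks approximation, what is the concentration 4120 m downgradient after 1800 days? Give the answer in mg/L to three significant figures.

0.614 mg/L

For a continuous step input, C/C₀ ≈ ½·erfc((x−vt)/(2√(Dt))).
vt = 2.29 × 1800 = 4122 m and 2√(Dt) = 2√(0.0512 × 1800) = 19.20 m.
Argument (x−vt)/(2√(Dt)) = (4120 − 4122)/19.20 = -0.1042; ½·erfc(-0.1042) = 0.5586.
C = 1.10 × 0.5586 = 0.614 mg/L.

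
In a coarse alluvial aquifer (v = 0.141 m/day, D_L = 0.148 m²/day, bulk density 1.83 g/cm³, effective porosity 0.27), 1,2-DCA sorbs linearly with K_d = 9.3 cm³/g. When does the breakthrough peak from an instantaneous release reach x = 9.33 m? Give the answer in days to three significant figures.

3790 days

Retardation factor R = 1 + ρ_b·K_d/n = 1 + 1.83 × 9.3/0.27 = 64.03.
Sorption retards both mechanisms: v_R = v/R = 0.002202 m/day, D_R = D/R = 0.002311 m²/day.
Peak time from v_R²t² + 2D_R t − x² = 0: t = (√(D_R² + v_R²x²) − D_R)/v_R².
√(D_R² + v_R²x²) = √(0.002311² + 0.002202² × 9.33²) = 0.02067; v_R² = 4.849e-06.
t = (0.02067 − 0.002311)/4.849e-06 = 3790 days.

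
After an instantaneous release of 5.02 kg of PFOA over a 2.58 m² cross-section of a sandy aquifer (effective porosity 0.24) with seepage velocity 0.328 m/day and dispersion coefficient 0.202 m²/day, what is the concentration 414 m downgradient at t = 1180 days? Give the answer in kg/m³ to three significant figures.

For an instantaneous plane source, C(x,t) = M/(n_e·A·√(4πDt)) · exp(−(x−vt)²/(4Dt)), with n_e·A the pore (flow) area.
Plume center vt = 0.328 × 1180 = 387.04 m, so the well at 414 m is 26.96 m downgradient of the peak.
√(4πDt) = 54.73 m, giving peak height M/(n_e·A·√(4πDt)) = 5.02/(0.24 × 2.58 × 54.73) = 0.1481 kg/m³.
(x−vt)²/(4Dt) = (26.96)²/(4 × 0.202 × 1180) = 0.7623; exp(−0.7623) = 0.4666.
C = 0.1481 × 0.4666 = 0.0691 kg/m³.

0.0691 kg/m³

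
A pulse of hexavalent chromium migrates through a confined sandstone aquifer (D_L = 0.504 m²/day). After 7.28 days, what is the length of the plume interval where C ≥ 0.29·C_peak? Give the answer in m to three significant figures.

8.52 m

The plume is Gaussian with σ = √(2Dt) = √(2 × 0.504 × 7.28) = 2.709 m.
C/C_peak = exp(−Δx²/(2σ²)) = 0.29 ⇒ Δx = σ·√(−2 ln 0.29) = 2.709 × 1.573 = 4.261 m.
Width = 2Δx = 8.52 m.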